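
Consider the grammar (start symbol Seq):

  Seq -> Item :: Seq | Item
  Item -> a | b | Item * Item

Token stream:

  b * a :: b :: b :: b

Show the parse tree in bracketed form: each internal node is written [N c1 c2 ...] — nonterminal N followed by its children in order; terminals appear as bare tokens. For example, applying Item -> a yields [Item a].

Seq
Item :: Seq
Item * Item :: Seq
b * Item :: Seq
b * a :: Seq
b * a :: Item :: Seq
b * a :: b :: Seq
b * a :: b :: Item :: Seq
b * a :: b :: b :: Seq
b * a :: b :: b :: Item
b * a :: b :: b :: b

[Seq [Item [Item b] * [Item a]] :: [Seq [Item b] :: [Seq [Item b] :: [Seq [Item b]]]]]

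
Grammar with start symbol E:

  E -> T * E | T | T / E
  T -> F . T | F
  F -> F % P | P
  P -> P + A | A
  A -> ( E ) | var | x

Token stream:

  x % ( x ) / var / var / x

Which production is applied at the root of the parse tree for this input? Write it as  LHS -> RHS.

E -> T / E

[E [T [F [F [P [A x]]] % [P [A ( [E [T [F [P [A x]]]]] )]]]] / [E [T [F [P [A var]]]] / [E [T [F [P [A var]]]] / [E [T [F [P [A x]]]]]]]]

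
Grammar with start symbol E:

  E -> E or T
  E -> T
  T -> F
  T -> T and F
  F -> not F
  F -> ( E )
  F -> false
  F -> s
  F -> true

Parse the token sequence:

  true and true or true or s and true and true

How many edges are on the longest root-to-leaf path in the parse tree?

6

[E [E [E [T [T [F true]] and [F true]]] or [T [F true]]] or [T [T [T [F s]] and [F true]] and [F true]]]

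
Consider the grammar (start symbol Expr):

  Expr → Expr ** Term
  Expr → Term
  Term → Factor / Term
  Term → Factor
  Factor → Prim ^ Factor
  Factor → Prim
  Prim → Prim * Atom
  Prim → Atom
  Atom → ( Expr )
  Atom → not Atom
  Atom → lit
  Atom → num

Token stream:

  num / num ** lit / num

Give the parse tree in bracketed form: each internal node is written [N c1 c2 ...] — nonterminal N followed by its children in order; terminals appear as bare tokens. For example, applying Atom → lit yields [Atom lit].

Expr
Expr ** Term
Term ** Term
Factor / Term ** Term
Prim / Term ** Term
Atom / Term ** Term
num / Term ** Term
num / Factor ** Term
num / Prim ** Term
num / Atom ** Term
num / num ** Term
num / num ** Factor / Term
num / num ** Prim / Term
num / num ** Atom / Term
num / num ** lit / Term
num / num ** lit / Factor
num / num ** lit / Prim
num / num ** lit / Atom
num / num ** lit / num

[Expr [Expr [Term [Factor [Prim [Atom num]]] / [Term [Factor [Prim [Atom num]]]]]] ** [Term [Factor [Prim [Atom lit]]] / [Term [Factor [Prim [Atom num]]]]]]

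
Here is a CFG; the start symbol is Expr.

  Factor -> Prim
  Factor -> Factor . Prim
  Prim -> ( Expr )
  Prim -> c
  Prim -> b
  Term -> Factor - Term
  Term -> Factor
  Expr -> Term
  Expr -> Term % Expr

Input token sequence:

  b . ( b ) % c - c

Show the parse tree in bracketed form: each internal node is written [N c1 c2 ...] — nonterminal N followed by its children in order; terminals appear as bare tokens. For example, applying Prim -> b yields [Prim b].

[Expr [Term [Factor [Factor [Prim b]] . [Prim ( [Expr [Term [Factor [Prim b]]]] )]]] % [Expr [Term [Factor [Prim c]] - [Term [Factor [Prim c]]]]]]

Expr
Term % Expr
Factor % Expr
Factor . Prim % Expr
Prim . Prim % Expr
b . Prim % Expr
b . ( Expr ) % Expr
b . ( Term ) % Expr
b . ( Factor ) % Expr
b . ( Prim ) % Expr
b . ( b ) % Expr
b . ( b ) % Term
b . ( b ) % Factor - Term
b . ( b ) % Prim - Term
b . ( b ) % c - Term
b . ( b ) % c - Factor
b . ( b ) % c - Prim
b . ( b ) % c - c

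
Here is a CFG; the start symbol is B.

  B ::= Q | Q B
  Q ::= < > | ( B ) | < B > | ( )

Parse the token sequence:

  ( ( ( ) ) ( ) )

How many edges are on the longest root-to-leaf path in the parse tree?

[B [Q ( [B [Q ( [B [Q ( )]] )] [B [Q ( )]]] )]]

6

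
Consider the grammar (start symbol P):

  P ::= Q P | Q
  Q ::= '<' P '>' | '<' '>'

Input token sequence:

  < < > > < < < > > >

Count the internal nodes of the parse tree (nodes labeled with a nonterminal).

[P [Q < [P [Q < >]] >] [P [Q < [P [Q < [P [Q < >]] >]] >]]]

10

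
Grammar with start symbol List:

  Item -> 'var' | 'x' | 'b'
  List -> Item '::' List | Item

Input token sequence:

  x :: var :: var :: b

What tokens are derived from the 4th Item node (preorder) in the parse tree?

b

[List [Item x] :: [List [Item var] :: [List [Item var] :: [List [Item b]]]]]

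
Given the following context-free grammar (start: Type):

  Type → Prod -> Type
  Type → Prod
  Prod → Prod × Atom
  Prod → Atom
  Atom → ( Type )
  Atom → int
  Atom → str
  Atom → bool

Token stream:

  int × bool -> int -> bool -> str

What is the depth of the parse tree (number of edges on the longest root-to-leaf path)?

[Type [Prod [Prod [Atom int]] × [Atom bool]] -> [Type [Prod [Atom int]] -> [Type [Prod [Atom bool]] -> [Type [Prod [Atom str]]]]]]

6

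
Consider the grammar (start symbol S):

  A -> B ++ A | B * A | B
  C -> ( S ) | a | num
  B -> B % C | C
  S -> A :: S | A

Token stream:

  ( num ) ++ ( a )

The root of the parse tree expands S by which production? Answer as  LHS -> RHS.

[S [A [B [C ( [S [A [B [C num]]]] )]] ++ [A [B [C ( [S [A [B [C a]]]] )]]]]]

S -> A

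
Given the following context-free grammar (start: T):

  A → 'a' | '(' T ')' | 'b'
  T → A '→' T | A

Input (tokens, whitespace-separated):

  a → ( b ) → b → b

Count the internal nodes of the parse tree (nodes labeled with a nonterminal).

10

[T [A a] → [T [A ( [T [A b]] )] → [T [A b] → [T [A b]]]]]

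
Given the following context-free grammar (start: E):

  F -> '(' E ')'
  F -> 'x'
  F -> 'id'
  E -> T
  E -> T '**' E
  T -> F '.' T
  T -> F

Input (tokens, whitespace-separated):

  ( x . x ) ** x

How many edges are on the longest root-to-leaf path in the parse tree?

7

[E [T [F ( [E [T [F x] . [T [F x]]]] )]] ** [E [T [F x]]]]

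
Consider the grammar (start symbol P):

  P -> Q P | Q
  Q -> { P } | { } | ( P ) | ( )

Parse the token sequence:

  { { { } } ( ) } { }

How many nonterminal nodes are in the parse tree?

10

[P [Q { [P [Q { [P [Q { }]] }] [P [Q ( )]]] }] [P [Q { }]]]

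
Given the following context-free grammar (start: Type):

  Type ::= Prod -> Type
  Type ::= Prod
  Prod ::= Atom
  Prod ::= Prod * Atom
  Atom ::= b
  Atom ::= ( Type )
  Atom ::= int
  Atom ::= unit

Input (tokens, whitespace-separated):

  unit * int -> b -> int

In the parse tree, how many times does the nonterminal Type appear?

3

[Type [Prod [Prod [Atom unit]] * [Atom int]] -> [Type [Prod [Atom b]] -> [Type [Prod [Atom int]]]]]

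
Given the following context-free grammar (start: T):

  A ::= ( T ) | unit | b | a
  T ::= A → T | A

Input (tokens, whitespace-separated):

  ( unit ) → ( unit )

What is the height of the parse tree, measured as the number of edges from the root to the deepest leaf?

5

[T [A ( [T [A unit]] )] → [T [A ( [T [A unit]] )]]]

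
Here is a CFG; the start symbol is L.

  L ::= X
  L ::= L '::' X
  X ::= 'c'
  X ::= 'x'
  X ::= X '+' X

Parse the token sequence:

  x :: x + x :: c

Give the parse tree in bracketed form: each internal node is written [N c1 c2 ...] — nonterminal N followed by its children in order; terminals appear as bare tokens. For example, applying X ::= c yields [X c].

L
L :: X
L :: X :: X
X :: X :: X
x :: X :: X
x :: X + X :: X
x :: x + X :: X
x :: x + x :: X
x :: x + x :: c

[L [L [L [X x]] :: [X [X x] + [X x]]] :: [X c]]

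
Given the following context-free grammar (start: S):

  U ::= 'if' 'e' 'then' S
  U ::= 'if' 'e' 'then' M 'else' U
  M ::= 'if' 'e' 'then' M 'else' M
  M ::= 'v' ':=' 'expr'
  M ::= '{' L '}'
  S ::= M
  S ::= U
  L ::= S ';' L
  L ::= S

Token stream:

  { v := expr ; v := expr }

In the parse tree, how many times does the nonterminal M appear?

3

[S [M { [L [S [M v := expr]] ; [L [S [M v := expr]]]] }]]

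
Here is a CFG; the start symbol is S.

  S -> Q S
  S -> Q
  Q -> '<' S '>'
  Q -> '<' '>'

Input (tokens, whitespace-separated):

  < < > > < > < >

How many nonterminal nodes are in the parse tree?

[S [Q < [S [Q < >]] >] [S [Q < >] [S [Q < >]]]]

8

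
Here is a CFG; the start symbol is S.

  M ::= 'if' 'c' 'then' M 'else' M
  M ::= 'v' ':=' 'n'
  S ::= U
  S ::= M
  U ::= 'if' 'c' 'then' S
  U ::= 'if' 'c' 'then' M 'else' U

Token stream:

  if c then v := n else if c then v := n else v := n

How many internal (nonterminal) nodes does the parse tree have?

6

[S [M if c then [M v := n] else [M if c then [M v := n] else [M v := n]]]]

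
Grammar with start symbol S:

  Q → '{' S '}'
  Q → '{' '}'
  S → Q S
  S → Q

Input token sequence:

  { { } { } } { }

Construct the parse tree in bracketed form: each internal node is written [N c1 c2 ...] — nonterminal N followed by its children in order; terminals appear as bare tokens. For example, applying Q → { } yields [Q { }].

S
Q S
{ S } S
{ Q S } S
{ { } S } S
{ { } Q } S
{ { } { } } S
{ { } { } } Q
{ { } { } } { }

[S [Q { [S [Q { }] [S [Q { }]]] }] [S [Q { }]]]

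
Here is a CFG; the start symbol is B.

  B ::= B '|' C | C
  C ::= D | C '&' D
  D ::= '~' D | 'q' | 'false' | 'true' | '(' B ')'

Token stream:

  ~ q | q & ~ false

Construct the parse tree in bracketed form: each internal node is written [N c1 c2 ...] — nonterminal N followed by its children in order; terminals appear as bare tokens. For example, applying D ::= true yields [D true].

[B [B [C [D ~ [D q]]]] | [C [C [D q]] & [D ~ [D false]]]]

B
B | C
C | C
D | C
~ D | C
~ q | C
~ q | C & D
~ q | D & D
~ q | q & D
~ q | q & ~ D
~ q | q & ~ false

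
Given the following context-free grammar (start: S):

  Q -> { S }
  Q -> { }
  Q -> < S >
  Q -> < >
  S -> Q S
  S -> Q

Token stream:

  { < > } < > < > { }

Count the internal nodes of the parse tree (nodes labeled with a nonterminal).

10

[S [Q { [S [Q < >]] }] [S [Q < >] [S [Q < >] [S [Q { }]]]]]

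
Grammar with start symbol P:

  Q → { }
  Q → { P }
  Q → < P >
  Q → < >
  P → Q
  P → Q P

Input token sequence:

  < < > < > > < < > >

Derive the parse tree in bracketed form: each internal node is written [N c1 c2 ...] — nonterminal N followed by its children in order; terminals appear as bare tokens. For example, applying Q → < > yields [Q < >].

P
Q P
< P > P
< Q P > P
< < > P > P
< < > Q > P
< < > < > > P
< < > < > > Q
< < > < > > < P >
< < > < > > < Q >
< < > < > > < < > >

[P [Q < [P [Q < >] [P [Q < >]]] >] [P [Q < [P [Q < >]] >]]]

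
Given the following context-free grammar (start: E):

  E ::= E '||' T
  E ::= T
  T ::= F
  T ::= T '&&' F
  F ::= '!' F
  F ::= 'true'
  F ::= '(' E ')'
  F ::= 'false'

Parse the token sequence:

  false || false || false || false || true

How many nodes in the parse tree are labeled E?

5

[E [E [E [E [E [T [F false]]] || [T [F false]]] || [T [F false]]] || [T [F false]]] || [T [F true]]]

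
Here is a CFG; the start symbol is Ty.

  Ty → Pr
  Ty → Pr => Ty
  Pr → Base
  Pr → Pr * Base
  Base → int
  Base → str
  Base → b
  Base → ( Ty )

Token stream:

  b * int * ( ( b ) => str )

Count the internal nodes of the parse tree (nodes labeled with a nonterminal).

[Ty [Pr [Pr [Pr [Base b]] * [Base int]] * [Base ( [Ty [Pr [Base ( [Ty [Pr [Base b]]] )]] => [Ty [Pr [Base str]]]] )]]]

16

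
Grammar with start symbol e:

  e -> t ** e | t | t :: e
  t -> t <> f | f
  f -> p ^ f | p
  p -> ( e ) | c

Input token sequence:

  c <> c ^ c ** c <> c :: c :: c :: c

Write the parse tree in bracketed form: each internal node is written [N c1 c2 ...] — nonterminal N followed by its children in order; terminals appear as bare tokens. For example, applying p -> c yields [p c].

[e [t [t [f [p c]]] <> [f [p c] ^ [f [p c]]]] ** [e [t [t [f [p c]]] <> [f [p c]]] :: [e [t [f [p c]]] :: [e [t [f [p c]]] :: [e [t [f [p c]]]]]]]]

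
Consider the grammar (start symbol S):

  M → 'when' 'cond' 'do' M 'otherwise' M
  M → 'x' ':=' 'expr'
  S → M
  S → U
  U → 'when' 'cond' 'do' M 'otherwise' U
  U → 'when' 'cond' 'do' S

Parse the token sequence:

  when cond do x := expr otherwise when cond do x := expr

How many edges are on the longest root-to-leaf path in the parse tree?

[S [U when cond do [M x := expr] otherwise [U when cond do [S [M x := expr]]]]]

5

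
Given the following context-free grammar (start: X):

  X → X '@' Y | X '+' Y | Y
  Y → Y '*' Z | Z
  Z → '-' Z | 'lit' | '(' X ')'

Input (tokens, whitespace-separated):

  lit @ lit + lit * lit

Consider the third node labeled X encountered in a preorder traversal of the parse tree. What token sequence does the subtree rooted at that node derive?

[X [X [X [Y [Z lit]]] @ [Y [Z lit]]] + [Y [Y [Z lit]] * [Z lit]]]

lit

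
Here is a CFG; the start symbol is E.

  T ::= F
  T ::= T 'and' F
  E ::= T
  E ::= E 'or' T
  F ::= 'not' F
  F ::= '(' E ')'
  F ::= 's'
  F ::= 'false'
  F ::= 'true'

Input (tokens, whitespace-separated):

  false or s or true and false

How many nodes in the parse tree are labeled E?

3

[E [E [E [T [F false]]] or [T [F s]]] or [T [T [F true]] and [F false]]]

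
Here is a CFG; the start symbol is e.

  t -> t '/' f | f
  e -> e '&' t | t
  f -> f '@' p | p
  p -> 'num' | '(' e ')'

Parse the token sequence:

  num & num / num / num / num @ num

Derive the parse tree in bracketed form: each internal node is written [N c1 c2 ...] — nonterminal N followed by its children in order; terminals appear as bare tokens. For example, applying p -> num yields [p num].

[e [e [t [f [p num]]]] & [t [t [t [t [f [p num]]] / [f [p num]]] / [f [p num]]] / [f [f [p num]] @ [p num]]]]

e
e & t
t & t
f & t
p & t
num & t
num & t / f
num & t / f / f
num & t / f / f / f
num & f / f / f / f
num & p / f / f / f
num & num / f / f / f
num & num / p / f / f
num & num / num / f / f
num & num / num / p / f
num & num / num / num / f
num & num / num / num / f @ p
num & num / num / num / p @ p
num & num / num / num / num @ p
num & num / num / num / num @ num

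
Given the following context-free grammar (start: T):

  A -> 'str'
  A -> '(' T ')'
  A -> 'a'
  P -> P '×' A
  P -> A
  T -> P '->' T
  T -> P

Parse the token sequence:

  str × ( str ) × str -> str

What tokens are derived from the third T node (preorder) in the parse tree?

[T [P [P [P [A str]] × [A ( [T [P [A str]]] )]] × [A str]] -> [T [P [A str]]]]

str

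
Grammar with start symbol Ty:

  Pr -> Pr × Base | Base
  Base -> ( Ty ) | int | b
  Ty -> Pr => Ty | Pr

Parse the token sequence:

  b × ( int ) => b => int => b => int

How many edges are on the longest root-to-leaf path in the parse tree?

7

[Ty [Pr [Pr [Base b]] × [Base ( [Ty [Pr [Base int]]] )]] => [Ty [Pr [Base b]] => [Ty [Pr [Base int]] => [Ty [Pr [Base b]] => [Ty [Pr [Base int]]]]]]]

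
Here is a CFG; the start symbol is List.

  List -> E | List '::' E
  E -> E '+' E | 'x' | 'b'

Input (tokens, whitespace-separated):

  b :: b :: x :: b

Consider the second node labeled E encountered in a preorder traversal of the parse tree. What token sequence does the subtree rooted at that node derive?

[List [List [List [List [E b]] :: [E b]] :: [E x]] :: [E b]]

b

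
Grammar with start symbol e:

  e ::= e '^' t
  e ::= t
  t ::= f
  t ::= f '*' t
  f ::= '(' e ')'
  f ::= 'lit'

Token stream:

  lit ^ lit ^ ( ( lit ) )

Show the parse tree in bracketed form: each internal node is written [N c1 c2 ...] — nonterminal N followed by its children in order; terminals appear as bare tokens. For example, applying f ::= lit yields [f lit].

e
e ^ t
e ^ t ^ t
t ^ t ^ t
f ^ t ^ t
lit ^ t ^ t
lit ^ f ^ t
lit ^ lit ^ t
lit ^ lit ^ f
lit ^ lit ^ ( e )
lit ^ lit ^ ( t )
lit ^ lit ^ ( f )
lit ^ lit ^ ( ( e ) )
lit ^ lit ^ ( ( t ) )
lit ^ lit ^ ( ( f ) )
lit ^ lit ^ ( ( lit ) )

[e [e [e [t [f lit]]] ^ [t [f lit]]] ^ [t [f ( [e [t [f ( [e [t [f lit]]] )]]] )]]]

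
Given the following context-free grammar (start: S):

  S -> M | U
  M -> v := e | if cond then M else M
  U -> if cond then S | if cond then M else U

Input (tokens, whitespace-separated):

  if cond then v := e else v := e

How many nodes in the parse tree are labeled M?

[S [M if cond then [M v := e] else [M v := e]]]

3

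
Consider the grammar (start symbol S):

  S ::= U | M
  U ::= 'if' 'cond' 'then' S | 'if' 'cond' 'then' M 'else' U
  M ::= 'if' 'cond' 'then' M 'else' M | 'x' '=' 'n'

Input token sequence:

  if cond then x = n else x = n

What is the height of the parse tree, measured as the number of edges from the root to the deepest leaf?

3

[S [M if cond then [M x = n] else [M x = n]]]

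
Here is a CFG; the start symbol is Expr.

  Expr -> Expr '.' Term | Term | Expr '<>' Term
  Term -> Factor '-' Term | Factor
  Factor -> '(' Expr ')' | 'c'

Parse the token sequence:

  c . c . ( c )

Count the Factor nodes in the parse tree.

[Expr [Expr [Expr [Term [Factor c]]] . [Term [Factor c]]] . [Term [Factor ( [Expr [Term [Factor c]]] )]]]

4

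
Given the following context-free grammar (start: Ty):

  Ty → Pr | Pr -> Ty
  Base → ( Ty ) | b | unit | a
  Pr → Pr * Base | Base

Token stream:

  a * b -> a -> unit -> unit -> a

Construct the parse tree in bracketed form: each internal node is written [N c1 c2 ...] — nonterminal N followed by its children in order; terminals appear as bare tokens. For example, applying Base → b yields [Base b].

[Ty [Pr [Pr [Base a]] * [Base b]] -> [Ty [Pr [Base a]] -> [Ty [Pr [Base unit]] -> [Ty [Pr [Base unit]] -> [Ty [Pr [Base a]]]]]]]

Ty
Pr -> Ty
Pr * Base -> Ty
Base * Base -> Ty
a * Base -> Ty
a * b -> Ty
a * b -> Pr -> Ty
a * b -> Base -> Ty
a * b -> a -> Ty
a * b -> a -> Pr -> Ty
a * b -> a -> Base -> Ty
a * b -> a -> unit -> Ty
a * b -> a -> unit -> Pr -> Ty
a * b -> a -> unit -> Base -> Ty
a * b -> a -> unit -> unit -> Ty
a * b -> a -> unit -> unit -> Pr
a * b -> a -> unit -> unit -> Base
a * b -> a -> unit -> unit -> a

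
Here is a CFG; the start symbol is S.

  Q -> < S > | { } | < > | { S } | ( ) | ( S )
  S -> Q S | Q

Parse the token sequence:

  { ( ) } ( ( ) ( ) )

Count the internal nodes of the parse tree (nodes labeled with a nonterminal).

[S [Q { [S [Q ( )]] }] [S [Q ( [S [Q ( )] [S [Q ( )]]] )]]]

10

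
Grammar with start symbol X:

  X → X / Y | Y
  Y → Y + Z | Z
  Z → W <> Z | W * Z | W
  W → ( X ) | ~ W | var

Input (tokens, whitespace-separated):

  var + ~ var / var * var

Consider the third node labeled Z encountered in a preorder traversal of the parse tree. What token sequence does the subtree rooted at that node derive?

var * var

[X [X [Y [Y [Z [W var]]] + [Z [W ~ [W var]]]]] / [Y [Z [W var] * [Z [W var]]]]]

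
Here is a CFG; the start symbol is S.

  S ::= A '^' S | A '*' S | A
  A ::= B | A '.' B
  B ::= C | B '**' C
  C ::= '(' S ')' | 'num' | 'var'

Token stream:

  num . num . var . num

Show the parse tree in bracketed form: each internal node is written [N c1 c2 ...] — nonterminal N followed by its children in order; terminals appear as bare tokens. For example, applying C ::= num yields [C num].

[S [A [A [A [A [B [C num]]] . [B [C num]]] . [B [C var]]] . [B [C num]]]]

S
A
A . B
A . B . B
A . B . B . B
B . B . B . B
C . B . B . B
num . B . B . B
num . C . B . B
num . num . B . B
num . num . C . B
num . num . var . B
num . num . var . C
num . num . var . num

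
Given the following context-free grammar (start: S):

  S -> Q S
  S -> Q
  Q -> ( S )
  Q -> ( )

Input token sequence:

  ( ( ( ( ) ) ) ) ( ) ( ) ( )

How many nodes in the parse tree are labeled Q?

[S [Q ( [S [Q ( [S [Q ( [S [Q ( )]] )]] )]] )] [S [Q ( )] [S [Q ( )] [S [Q ( )]]]]]

7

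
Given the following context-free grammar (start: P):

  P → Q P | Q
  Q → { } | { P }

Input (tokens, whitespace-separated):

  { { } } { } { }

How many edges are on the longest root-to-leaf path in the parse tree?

[P [Q { [P [Q { }]] }] [P [Q { }] [P [Q { }]]]]

4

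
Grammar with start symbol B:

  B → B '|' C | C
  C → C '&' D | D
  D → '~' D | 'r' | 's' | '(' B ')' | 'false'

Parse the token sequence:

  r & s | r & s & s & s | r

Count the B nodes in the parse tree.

[B [B [B [C [C [D r]] & [D s]]] | [C [C [C [C [D r]] & [D s]] & [D s]] & [D s]]] | [C [D r]]]

3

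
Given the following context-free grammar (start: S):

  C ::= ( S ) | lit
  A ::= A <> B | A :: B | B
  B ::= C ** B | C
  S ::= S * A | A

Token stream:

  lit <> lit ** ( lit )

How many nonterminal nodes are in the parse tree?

[S [A [A [B [C lit]]] <> [B [C lit] ** [B [C ( [S [A [B [C lit]]]] )]]]]]

13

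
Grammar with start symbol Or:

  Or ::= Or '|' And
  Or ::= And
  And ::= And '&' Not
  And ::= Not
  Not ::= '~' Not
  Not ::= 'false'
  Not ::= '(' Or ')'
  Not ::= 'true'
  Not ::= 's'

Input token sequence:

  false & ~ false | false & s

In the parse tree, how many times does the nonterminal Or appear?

[Or [Or [And [And [Not false]] & [Not ~ [Not false]]]] | [And [And [Not false]] & [Not s]]]

2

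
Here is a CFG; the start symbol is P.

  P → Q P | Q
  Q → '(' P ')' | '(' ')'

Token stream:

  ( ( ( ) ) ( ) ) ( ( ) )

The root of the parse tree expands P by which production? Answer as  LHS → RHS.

[P [Q ( [P [Q ( [P [Q ( )]] )] [P [Q ( )]]] )] [P [Q ( [P [Q ( )]] )]]]

P → Q P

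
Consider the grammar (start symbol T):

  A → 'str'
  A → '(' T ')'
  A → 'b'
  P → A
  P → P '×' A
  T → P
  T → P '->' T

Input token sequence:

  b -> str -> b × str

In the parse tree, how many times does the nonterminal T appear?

3

[T [P [A b]] -> [T [P [A str]] -> [T [P [P [A b]] × [A str]]]]]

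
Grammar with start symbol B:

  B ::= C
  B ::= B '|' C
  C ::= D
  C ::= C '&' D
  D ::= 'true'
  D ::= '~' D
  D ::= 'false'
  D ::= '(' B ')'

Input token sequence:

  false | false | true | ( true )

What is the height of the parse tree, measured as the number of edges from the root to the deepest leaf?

[B [B [B [B [C [D false]]] | [C [D false]]] | [C [D true]]] | [C [D ( [B [C [D true]]] )]]]

6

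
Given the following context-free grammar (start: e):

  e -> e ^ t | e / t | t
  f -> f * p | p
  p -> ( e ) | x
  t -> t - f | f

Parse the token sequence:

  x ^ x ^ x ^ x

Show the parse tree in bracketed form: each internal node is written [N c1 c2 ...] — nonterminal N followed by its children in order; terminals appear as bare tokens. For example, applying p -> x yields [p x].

e
e ^ t
e ^ t ^ t
e ^ t ^ t ^ t
t ^ t ^ t ^ t
f ^ t ^ t ^ t
p ^ t ^ t ^ t
x ^ t ^ t ^ t
x ^ f ^ t ^ t
x ^ p ^ t ^ t
x ^ x ^ t ^ t
x ^ x ^ f ^ t
x ^ x ^ p ^ t
x ^ x ^ x ^ t
x ^ x ^ x ^ f
x ^ x ^ x ^ p
x ^ x ^ x ^ x

[e [e [e [e [t [f [p x]]]] ^ [t [f [p x]]]] ^ [t [f [p x]]]] ^ [t [f [p x]]]]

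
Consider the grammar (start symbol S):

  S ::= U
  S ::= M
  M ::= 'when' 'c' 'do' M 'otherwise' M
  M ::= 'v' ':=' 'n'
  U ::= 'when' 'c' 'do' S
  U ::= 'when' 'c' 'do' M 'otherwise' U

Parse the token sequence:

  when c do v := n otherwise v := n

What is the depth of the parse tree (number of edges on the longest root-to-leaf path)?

3

[S [M when c do [M v := n] otherwise [M v := n]]]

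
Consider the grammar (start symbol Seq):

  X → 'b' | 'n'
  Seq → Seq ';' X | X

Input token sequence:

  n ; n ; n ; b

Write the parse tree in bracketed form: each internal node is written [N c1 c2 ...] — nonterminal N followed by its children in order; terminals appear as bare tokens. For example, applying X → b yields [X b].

Seq
Seq ; X
Seq ; X ; X
Seq ; X ; X ; X
X ; X ; X ; X
n ; X ; X ; X
n ; n ; X ; X
n ; n ; n ; X
n ; n ; n ; b

[Seq [Seq [Seq [Seq [X n]] ; [X n]] ; [X n]] ; [X b]]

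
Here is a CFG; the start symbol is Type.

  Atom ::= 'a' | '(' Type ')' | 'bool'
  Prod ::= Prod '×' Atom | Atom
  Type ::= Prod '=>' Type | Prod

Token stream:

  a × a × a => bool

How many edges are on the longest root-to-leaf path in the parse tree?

[Type [Prod [Prod [Prod [Atom a]] × [Atom a]] × [Atom a]] => [Type [Prod [Atom bool]]]]

5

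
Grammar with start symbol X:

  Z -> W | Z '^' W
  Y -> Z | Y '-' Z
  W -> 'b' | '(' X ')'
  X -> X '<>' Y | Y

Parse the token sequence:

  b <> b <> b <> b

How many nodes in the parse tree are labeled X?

[X [X [X [X [Y [Z [W b]]]] <> [Y [Z [W b]]]] <> [Y [Z [W b]]]] <> [Y [Z [W b]]]]

4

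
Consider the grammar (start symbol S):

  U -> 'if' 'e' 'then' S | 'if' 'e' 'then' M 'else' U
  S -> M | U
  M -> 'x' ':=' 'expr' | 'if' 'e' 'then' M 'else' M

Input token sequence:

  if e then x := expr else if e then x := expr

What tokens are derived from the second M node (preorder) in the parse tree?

[S [U if e then [M x := expr] else [U if e then [S [M x := expr]]]]]

x := expr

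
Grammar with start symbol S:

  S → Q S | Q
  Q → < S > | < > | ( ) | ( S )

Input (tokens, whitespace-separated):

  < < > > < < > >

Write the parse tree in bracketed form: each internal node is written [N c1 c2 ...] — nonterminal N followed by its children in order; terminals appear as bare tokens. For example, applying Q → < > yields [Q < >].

[S [Q < [S [Q < >]] >] [S [Q < [S [Q < >]] >]]]

S
Q S
< S > S
< Q > S
< < > > S
< < > > Q
< < > > < S >
< < > > < Q >
< < > > < < > >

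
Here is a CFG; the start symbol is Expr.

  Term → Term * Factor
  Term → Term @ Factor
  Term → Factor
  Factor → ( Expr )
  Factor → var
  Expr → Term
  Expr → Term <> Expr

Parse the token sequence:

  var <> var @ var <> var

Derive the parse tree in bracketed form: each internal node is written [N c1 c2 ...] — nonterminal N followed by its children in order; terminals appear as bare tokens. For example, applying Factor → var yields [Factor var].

[Expr [Term [Factor var]] <> [Expr [Term [Term [Factor var]] @ [Factor var]] <> [Expr [Term [Factor var]]]]]

Expr
Term <> Expr
Factor <> Expr
var <> Expr
var <> Term <> Expr
var <> Term @ Factor <> Expr
var <> Factor @ Factor <> Expr
var <> var @ Factor <> Expr
var <> var @ var <> Expr
var <> var @ var <> Term
var <> var @ var <> Factor
var <> var @ var <> var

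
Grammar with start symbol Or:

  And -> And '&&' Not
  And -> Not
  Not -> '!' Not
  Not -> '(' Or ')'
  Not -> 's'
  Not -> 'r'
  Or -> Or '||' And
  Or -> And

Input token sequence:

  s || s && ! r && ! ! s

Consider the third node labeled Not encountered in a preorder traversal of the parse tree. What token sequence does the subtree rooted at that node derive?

[Or [Or [And [Not s]]] || [And [And [And [Not s]] && [Not ! [Not r]]] && [Not ! [Not ! [Not s]]]]]

! r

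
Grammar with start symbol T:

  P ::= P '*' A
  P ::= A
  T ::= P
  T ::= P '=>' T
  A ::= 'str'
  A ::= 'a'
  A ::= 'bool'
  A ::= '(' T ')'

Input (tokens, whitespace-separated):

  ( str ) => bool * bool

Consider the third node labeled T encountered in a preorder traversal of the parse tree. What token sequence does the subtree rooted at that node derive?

[T [P [A ( [T [P [A str]]] )]] => [T [P [P [A bool]] * [A bool]]]]

bool * bool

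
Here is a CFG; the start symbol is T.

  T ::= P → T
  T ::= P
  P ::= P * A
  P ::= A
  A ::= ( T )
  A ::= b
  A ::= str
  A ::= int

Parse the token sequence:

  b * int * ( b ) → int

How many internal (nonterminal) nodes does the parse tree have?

[T [P [P [P [A b]] * [A int]] * [A ( [T [P [A b]]] )]] → [T [P [A int]]]]

13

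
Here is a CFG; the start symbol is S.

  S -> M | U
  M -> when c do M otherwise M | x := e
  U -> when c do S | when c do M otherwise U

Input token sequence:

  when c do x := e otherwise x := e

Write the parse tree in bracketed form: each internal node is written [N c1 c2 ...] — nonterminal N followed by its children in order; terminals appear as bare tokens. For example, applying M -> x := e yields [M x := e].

S
M
when c do M otherwise M
when c do x := e otherwise M
when c do x := e otherwise x := e

[S [M when c do [M x := e] otherwise [M x := e]]]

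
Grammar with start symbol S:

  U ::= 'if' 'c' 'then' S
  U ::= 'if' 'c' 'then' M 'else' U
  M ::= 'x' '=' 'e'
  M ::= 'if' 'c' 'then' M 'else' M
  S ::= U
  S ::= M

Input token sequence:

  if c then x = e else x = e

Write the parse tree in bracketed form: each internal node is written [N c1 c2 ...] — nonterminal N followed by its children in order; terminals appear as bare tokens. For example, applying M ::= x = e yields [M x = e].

S
M
if c then M else M
if c then x = e else M
if c then x = e else x = e

[S [M if c then [M x = e] else [M x = e]]]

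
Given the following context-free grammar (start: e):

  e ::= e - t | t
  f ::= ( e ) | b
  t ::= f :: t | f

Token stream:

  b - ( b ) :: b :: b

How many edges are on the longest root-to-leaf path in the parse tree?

6

[e [e [t [f b]]] - [t [f ( [e [t [f b]]] )] :: [t [f b] :: [t [f b]]]]]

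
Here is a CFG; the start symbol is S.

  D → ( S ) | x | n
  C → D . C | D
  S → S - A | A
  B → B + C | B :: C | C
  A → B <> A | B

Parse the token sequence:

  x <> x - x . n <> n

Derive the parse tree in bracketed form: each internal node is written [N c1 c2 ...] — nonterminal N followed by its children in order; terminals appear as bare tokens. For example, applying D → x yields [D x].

S
S - A
A - A
B <> A - A
C <> A - A
D <> A - A
x <> A - A
x <> B - A
x <> C - A
x <> D - A
x <> x - A
x <> x - B <> A
x <> x - C <> A
x <> x - D . C <> A
x <> x - x . C <> A
x <> x - x . D <> A
x <> x - x . n <> A
x <> x - x . n <> B
x <> x - x . n <> C
x <> x - x . n <> D
x <> x - x . n <> n

[S [S [A [B [C [D x]]] <> [A [B [C [D x]]]]]] - [A [B [C [D x] . [C [D n]]]] <> [A [B [C [D n]]]]]]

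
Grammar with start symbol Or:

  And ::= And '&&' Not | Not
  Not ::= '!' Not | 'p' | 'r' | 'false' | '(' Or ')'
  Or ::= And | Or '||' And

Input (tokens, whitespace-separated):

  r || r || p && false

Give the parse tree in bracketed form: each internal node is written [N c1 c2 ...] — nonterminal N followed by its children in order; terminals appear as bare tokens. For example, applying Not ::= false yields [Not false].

[Or [Or [Or [And [Not r]]] || [And [Not r]]] || [And [And [Not p]] && [Not false]]]

Or
Or || And
Or || And || And
And || And || And
Not || And || And
r || And || And
r || Not || And
r || r || And
r || r || And && Not
r || r || Not && Not
r || r || p && Not
r || r || p && false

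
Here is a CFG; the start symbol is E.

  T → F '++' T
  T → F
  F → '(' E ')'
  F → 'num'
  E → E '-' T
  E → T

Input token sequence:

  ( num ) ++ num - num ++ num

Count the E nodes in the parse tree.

[E [E [T [F ( [E [T [F num]]] )] ++ [T [F num]]]] - [T [F num] ++ [T [F num]]]]

3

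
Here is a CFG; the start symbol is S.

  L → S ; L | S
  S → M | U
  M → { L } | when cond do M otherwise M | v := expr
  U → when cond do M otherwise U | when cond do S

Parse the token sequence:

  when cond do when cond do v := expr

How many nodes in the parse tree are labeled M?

1

[S [U when cond do [S [U when cond do [S [M v := expr]]]]]]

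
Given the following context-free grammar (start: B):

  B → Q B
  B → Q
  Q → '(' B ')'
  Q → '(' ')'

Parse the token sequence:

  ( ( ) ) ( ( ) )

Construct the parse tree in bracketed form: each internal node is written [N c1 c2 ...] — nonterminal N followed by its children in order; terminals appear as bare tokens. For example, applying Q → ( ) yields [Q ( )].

[B [Q ( [B [Q ( )]] )] [B [Q ( [B [Q ( )]] )]]]

B
Q B
( B ) B
( Q ) B
( ( ) ) B
( ( ) ) Q
( ( ) ) ( B )
( ( ) ) ( Q )
( ( ) ) ( ( ) )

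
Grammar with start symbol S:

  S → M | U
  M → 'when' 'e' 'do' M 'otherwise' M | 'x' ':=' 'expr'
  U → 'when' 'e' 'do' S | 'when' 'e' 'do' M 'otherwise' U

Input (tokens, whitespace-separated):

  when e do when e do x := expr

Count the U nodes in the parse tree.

2

[S [U when e do [S [U when e do [S [M x := expr]]]]]]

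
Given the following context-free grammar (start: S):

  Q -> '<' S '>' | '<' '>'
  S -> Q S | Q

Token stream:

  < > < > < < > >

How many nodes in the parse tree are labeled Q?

[S [Q < >] [S [Q < >] [S [Q < [S [Q < >]] >]]]]

4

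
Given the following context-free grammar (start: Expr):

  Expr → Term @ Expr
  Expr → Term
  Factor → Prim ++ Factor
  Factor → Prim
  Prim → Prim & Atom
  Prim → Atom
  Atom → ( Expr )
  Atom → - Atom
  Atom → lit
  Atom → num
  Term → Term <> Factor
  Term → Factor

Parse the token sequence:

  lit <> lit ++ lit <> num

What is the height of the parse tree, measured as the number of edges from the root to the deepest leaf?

[Expr [Term [Term [Term [Factor [Prim [Atom lit]]]] <> [Factor [Prim [Atom lit]] ++ [Factor [Prim [Atom lit]]]]] <> [Factor [Prim [Atom num]]]]]

7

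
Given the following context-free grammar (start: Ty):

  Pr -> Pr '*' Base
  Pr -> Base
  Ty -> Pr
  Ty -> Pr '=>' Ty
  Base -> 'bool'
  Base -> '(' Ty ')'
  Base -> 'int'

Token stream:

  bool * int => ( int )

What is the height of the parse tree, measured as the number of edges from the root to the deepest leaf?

[Ty [Pr [Pr [Base bool]] * [Base int]] => [Ty [Pr [Base ( [Ty [Pr [Base int]]] )]]]]

7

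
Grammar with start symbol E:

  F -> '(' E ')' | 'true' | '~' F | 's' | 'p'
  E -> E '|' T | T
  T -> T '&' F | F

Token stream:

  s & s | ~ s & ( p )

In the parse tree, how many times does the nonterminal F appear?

[E [E [T [T [F s]] & [F s]]] | [T [T [F ~ [F s]]] & [F ( [E [T [F p]]] )]]]

6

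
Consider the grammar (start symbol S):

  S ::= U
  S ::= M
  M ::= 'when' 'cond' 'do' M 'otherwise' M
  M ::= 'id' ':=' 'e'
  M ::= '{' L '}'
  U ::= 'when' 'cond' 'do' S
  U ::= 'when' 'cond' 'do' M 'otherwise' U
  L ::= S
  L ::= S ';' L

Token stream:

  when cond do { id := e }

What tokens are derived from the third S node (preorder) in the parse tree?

[S [U when cond do [S [M { [L [S [M id := e]]] }]]]]

id := e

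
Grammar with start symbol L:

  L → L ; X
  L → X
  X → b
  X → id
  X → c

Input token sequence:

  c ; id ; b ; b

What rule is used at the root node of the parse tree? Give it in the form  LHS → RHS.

[L [L [L [L [X c]] ; [X id]] ; [X b]] ; [X b]]

L → L ; X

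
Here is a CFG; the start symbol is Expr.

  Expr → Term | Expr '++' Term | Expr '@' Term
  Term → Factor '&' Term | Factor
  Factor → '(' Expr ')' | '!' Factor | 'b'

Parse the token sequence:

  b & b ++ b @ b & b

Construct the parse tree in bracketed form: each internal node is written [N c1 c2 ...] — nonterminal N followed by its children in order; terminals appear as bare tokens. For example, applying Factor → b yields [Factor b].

Expr
Expr @ Term
Expr ++ Term @ Term
Term ++ Term @ Term
Factor & Term ++ Term @ Term
b & Term ++ Term @ Term
b & Factor ++ Term @ Term
b & b ++ Term @ Term
b & b ++ Factor @ Term
b & b ++ b @ Term
b & b ++ b @ Factor & Term
b & b ++ b @ b & Term
b & b ++ b @ b & Factor
b & b ++ b @ b & b

[Expr [Expr [Expr [Term [Factor b] & [Term [Factor b]]]] ++ [Term [Factor b]]] @ [Term [Factor b] & [Term [Factor b]]]]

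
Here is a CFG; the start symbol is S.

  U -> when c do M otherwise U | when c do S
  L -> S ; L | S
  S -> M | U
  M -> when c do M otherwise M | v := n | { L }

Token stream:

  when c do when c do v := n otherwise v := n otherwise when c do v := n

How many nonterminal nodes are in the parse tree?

8

[S [U when c do [M when c do [M v := n] otherwise [M v := n]] otherwise [U when c do [S [M v := n]]]]]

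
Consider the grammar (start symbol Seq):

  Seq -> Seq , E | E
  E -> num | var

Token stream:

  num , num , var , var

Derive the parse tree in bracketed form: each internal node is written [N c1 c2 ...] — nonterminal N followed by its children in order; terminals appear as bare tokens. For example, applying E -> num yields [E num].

Seq
Seq , E
Seq , E , E
Seq , E , E , E
E , E , E , E
num , E , E , E
num , num , E , E
num , num , var , E
num , num , var , var

[Seq [Seq [Seq [Seq [E num]] , [E num]] , [E var]] , [E var]]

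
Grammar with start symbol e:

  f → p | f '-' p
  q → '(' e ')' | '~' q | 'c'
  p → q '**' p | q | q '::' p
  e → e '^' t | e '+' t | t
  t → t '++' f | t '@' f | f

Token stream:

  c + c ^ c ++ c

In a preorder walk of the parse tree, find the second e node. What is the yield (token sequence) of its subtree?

c + c

[e [e [e [t [f [p [q c]]]]] + [t [f [p [q c]]]]] ^ [t [t [f [p [q c]]]] ++ [f [p [q c]]]]]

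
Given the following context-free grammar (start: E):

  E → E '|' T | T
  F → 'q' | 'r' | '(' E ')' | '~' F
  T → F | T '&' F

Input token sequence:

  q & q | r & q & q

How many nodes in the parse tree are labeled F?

5

[E [E [T [T [F q]] & [F q]]] | [T [T [T [F r]] & [F q]] & [F q]]]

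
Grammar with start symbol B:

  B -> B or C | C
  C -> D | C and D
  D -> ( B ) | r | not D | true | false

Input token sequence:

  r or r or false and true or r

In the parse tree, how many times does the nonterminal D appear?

5

[B [B [B [B [C [D r]]] or [C [D r]]] or [C [C [D false]] and [D true]]] or [C [D r]]]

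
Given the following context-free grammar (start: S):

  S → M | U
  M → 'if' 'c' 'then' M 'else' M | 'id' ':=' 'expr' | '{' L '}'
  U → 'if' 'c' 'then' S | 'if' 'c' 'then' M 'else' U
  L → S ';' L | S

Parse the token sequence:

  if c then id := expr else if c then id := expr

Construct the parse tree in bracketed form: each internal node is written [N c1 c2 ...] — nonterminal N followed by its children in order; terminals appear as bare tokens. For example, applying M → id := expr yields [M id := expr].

[S [U if c then [M id := expr] else [U if c then [S [M id := expr]]]]]

S
U
if c then M else U
if c then id := expr else U
if c then id := expr else if c then S
if c then id := expr else if c then M
if c then id := expr else if c then id := expr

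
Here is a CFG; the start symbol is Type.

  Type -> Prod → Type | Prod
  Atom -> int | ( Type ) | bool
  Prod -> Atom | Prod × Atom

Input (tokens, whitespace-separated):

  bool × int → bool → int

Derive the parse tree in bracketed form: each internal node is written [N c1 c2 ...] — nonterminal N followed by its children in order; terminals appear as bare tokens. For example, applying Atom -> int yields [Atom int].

Type
Prod → Type
Prod × Atom → Type
Atom × Atom → Type
bool × Atom → Type
bool × int → Type
bool × int → Prod → Type
bool × int → Atom → Type
bool × int → bool → Type
bool × int → bool → Prod
bool × int → bool → Atom
bool × int → bool → int

[Type [Prod [Prod [Atom bool]] × [Atom int]] → [Type [Prod [Atom bool]] → [Type [Prod [Atom int]]]]]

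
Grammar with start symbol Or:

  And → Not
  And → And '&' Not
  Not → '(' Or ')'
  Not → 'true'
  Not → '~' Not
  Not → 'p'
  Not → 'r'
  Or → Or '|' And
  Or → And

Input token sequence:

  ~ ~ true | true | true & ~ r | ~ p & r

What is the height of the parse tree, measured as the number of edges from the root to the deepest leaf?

[Or [Or [Or [Or [And [Not ~ [Not ~ [Not true]]]]] | [And [Not true]]] | [And [And [Not true]] & [Not ~ [Not r]]]] | [And [And [Not ~ [Not p]]] & [Not r]]]

8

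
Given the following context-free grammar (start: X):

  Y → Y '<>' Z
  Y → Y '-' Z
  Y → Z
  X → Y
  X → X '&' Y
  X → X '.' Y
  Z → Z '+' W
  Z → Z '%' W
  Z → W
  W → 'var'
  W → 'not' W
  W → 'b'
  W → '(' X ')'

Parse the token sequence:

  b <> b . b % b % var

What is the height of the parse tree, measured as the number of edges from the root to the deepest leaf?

6

[X [X [Y [Y [Z [W b]]] <> [Z [W b]]]] . [Y [Z [Z [Z [W b]] % [W b]] % [W var]]]]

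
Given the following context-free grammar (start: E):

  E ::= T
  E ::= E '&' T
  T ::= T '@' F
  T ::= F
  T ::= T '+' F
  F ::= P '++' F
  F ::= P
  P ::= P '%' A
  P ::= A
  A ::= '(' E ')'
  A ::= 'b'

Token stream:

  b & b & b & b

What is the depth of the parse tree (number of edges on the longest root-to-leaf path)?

[E [E [E [E [T [F [P [A b]]]]] & [T [F [P [A b]]]]] & [T [F [P [A b]]]]] & [T [F [P [A b]]]]]

8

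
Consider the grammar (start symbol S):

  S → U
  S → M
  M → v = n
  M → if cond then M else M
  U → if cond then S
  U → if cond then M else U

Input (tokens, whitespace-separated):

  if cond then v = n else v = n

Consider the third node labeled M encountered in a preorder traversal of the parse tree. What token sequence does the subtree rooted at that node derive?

v = n

[S [M if cond then [M v = n] else [M v = n]]]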